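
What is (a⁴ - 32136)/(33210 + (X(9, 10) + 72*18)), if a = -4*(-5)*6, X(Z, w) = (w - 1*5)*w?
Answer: 51831966/8639 ≈ 5999.8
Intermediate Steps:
X(Z, w) = w*(-5 + w) (X(Z, w) = (w - 5)*w = (-5 + w)*w = w*(-5 + w))
a = 120 (a = 20*6 = 120)
(a⁴ - 32136)/(33210 + (X(9, 10) + 72*18)) = (120⁴ - 32136)/(33210 + (10*(-5 + 10) + 72*18)) = (207360000 - 32136)/(33210 + (10*5 + 1296)) = 207327864/(33210 + (50 + 1296)) = 207327864/(33210 + 1346) = 207327864/34556 = 207327864*(1/34556) = 51831966/8639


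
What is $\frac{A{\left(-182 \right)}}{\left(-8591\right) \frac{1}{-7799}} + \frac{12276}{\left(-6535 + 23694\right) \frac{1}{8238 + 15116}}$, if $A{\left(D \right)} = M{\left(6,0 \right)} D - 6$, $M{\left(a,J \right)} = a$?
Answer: $\frac{210549810186}{13401179} \approx 15711.0$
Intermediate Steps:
$A{\left(D \right)} = -6 + 6 D$ ($A{\left(D \right)} = 6 D - 6 = -6 + 6 D$)
$\frac{A{\left(-182 \right)}}{\left(-8591\right) \frac{1}{-7799}} + \frac{12276}{\left(-6535 + 23694\right) \frac{1}{8238 + 15116}} = \frac{-6 + 6 \left(-182\right)}{\left(-8591\right) \frac{1}{-7799}} + \frac{12276}{\left(-6535 + 23694\right) \frac{1}{8238 + 15116}} = \frac{-6 - 1092}{\left(-8591\right) \left(- \frac{1}{7799}\right)} + \frac{12276}{17159 \cdot \frac{1}{23354}} = - \frac{1098}{\frac{781}{709}} + \frac{12276}{17159 \cdot \frac{1}{23354}} = \left(-1098\right) \frac{709}{781} + \frac{12276}{\frac{17159}{23354}} = - \frac{778482}{781} + 12276 \cdot \frac{23354}{17159} = - \frac{778482}{781} + \frac{286693704}{17159} = \frac{210549810186}{13401179}$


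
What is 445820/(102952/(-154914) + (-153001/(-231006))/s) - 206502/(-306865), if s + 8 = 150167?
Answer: -122523815875335095750924202/182642834971413428885 ≈ -6.7084e+5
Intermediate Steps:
s = 150159 (s = -8 + 150167 = 150159)
445820/(102952/(-154914) + (-153001/(-231006))/s) - 206502/(-306865) = 445820/(102952/(-154914) - 153001/(-231006)/150159) - 206502/(-306865) = 445820/(102952*(-1/154914) - 153001*(-1/231006)*(1/150159)) - 206502*(-1/306865) = 445820/(-51476/77457 + (153001/231006)*(1/150159)) + 206502/306865 = 445820/(-51476/77457 + 153001/34687629954) + 206502/306865 = 445820/(-595189529504549/895599917782326) + 206502/306865 = 445820*(-895599917782326/595189529504549) + 206502/306865 = -399276355345716577320/595189529504549 + 206502/306865 = -122523815875335095750924202/182642834971413428885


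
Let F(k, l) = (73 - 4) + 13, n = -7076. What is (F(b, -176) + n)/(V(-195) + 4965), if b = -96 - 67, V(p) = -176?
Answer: -6994/4789 ≈ -1.4604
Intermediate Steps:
b = -163
F(k, l) = 82 (F(k, l) = 69 + 13 = 82)
(F(b, -176) + n)/(V(-195) + 4965) = (82 - 7076)/(-176 + 4965) = -6994/4789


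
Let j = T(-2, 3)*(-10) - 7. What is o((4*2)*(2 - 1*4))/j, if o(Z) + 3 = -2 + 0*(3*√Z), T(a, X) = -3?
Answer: -5/23 ≈ -0.21739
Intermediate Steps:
j = 23 (j = -3*(-10) - 7 = 30 - 7 = 23)
o(Z) = -5 (o(Z) = -3 + (-2 + 0*(3*√Z)) = -3 + (-2 + 0) = -3 - 2 = -5)
o((4*2)*(2 - 1*4))/j = -5/23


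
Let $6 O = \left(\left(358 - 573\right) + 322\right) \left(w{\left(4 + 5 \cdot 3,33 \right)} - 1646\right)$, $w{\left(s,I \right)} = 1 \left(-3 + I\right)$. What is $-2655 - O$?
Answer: $\frac{78491}{3} \approx 26164.0$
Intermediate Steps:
$w{\left(s,I \right)} = -3 + I$
$O = - \frac{86456}{3}$ ($O = \frac{\left(\left(358 - 573\right) + 322\right) \left(\left(-3 + 33\right) - 1646\right)}{6} = \frac{\left(-215 + 322\right) \left(30 - 1646\right)}{6} = \frac{107 \left(-1616\right)}{6} = \frac{1}{6} \left(-172912\right) = - \frac{86456}{3} \approx -28819.0$)
$-2655 - O = -2655 - - \frac{86456}{3} = -2655 + \frac{86456}{3} = \frac{78491}{3}$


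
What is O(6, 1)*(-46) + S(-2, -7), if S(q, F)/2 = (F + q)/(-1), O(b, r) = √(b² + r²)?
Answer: 18 - 46*√37 ≈ -261.81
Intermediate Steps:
S(q, F) = -2*F - 2*q (S(q, F) = 2*((F + q)/(-1)) = 2*((F + q)*(-1)) = 2*(-F - q) = -2*F - 2*q)
O(6, 1)*(-46) + S(-2, -7) = √(6² + 1²)*(-46) + (-2*(-7) - 2*(-2)) = √(36 + 1)*(-46) + (14 + 4) = √37*(-46) + 18 = -46*√37 + 18 = 18 - 46*√37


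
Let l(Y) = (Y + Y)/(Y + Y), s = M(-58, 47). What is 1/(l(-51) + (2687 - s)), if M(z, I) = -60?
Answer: 1/2748 ≈ 0.00036390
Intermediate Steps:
s = -60
l(Y) = 1 (l(Y) = (2*Y)/((2*Y)) = (2*Y)*(1/(2*Y)) = 1)
1/(l(-51) + (2687 - s)) = 1/(1 + (2687 - 1*(-60))) = 1/(1 + (2687 + 60)) = 1/(1 + 2747) = 1/2748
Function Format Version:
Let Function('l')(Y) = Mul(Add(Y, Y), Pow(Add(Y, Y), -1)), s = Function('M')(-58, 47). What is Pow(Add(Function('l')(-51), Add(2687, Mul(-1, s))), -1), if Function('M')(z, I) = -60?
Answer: Rational(1, 2748) ≈ 0.00036390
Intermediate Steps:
s = -60
Function('l')(Y) = 1 (Function('l')(Y) = Mul(Mul(2, Y), Pow(Mul(2, Y), -1)) = Mul(Mul(2, Y), Mul(Rational(1, 2), Pow(Y, -1))) = 1)
Pow(Add(Function('l')(-51), Add(2687, Mul(-1, s))), -1) = Pow(Add(1, Add(2687, Mul(-1, -60))), -1) = Pow(Add(1, Add(2687, 60)), -1) = Pow(Add(1, 2747), -1) = Pow(2748, -1) = Rational(1, 2748)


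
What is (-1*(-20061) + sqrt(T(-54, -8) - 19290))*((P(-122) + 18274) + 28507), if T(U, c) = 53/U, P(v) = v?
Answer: 936026199 + 15553*I*sqrt(6250278)/6 ≈ 9.3603e+8 + 6.4806e+6*I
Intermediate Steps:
(-1*(-20061) + sqrt(T(-54, -8) - 19290))*((P(-122) + 18274) + 28507) = (-1*(-20061) + sqrt(53/(-54) - 19290))*((-122 + 18274) + 28507) = (20061 + sqrt(53*(-1/54) - 19290))*(18152 + 28507) = (20061 + sqrt(-53/54 - 19290))*46659 = (20061 + sqrt(-1041713/54))*46659 = (20061 + I*sqrt(6250278)/18)*46659 = 936026199 + 15553*I*sqrt(6250278)/6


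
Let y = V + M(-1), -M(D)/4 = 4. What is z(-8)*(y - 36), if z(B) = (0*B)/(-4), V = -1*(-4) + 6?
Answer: 0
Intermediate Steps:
M(D) = -16 (M(D) = -4*4 = -16)
V = 10 (V = 4 + 6 = 10)
z(B) = 0 (z(B) = 0*(-¼) = 0)
y = -6 (y = 10 - 16 = -6)
z(-8)*(y - 36) = 0*(-6 - 36) = 0*(-42) = 0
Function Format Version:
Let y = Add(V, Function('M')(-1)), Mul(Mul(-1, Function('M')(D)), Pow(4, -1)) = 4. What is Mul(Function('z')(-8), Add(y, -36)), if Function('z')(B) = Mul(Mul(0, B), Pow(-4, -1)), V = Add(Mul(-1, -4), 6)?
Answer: 0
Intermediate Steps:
Function('M')(D) = -16 (Function('M')(D) = Mul(-4, 4) = -16)
V = 10 (V = Add(4, 6) = 10)
Function('z')(B) = 0 (Function('z')(B) = Mul(0, Rational(-1, 4)) = 0)
y = -6 (y = Add(10, -16) = -6)
Mul(Function('z')(-8), Add(y, -36)) = Mul(0, Add(-6, -36)) = Mul(0, -42) = 0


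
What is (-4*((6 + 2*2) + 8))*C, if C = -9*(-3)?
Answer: -1944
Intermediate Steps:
C = 27
(-4*((6 + 2*2) + 8))*C = -4*((6 + 2*2) + 8)*27 = -4*((6 + 4) + 8)*27 = -4*(10 + 8)*27 = -4*18*27 = -72*27 = -1944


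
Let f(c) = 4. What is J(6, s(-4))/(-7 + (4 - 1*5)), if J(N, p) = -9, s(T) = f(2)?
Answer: 9/8 ≈ 1.1250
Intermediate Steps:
s(T) = 4
J(6, s(-4))/(-7 + (4 - 1*5)) = -9/(-7 + (4 - 1*5)) = -9/(-7 + (4 - 5)) = -9/(-7 - 1) = -9/(-8) = -⅛*(-9) = 9/8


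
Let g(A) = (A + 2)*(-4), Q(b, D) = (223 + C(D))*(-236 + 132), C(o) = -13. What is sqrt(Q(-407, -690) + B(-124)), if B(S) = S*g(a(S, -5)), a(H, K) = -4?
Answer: 4*I*sqrt(1427) ≈ 151.1*I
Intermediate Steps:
Q(b, D) = -21840 (Q(b, D) = (223 - 13)*(-236 + 132) = 210*(-104) = -21840)
g(A) = -8 - 4*A (g(A) = (2 + A)*(-4) = -8 - 4*A)
B(S) = 8*S (B(S) = S*(-8 - 4*(-4)) = S*(-8 + 16) = S*8 = 8*S)
sqrt(Q(-407, -690) + B(-124)) = sqrt(-21840 + 8*(-124)) = sqrt(-21840 - 992) = sqrt(-22832) = 4*I*sqrt(1427)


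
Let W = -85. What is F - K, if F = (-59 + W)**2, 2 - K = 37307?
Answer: 58041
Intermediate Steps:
K = -37305 (K = 2 - 1*37307 = 2 - 37307 = -37305)
F = 20736 (F = (-59 - 85)**2 = (-144)**2 = 20736)
F - K = 20736 - 1*(-37305) = 20736 + 37305 = 58041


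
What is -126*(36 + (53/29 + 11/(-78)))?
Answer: -1790187/377 ≈ -4748.5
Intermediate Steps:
-126*(36 + (53/29 + 11/(-78))) = -126*(36 + (53*(1/29) + 11*(-1/78))) = -126*(36 + (53/29 - 11/78)) = -126*(36 + 3815/2262) = -126*85247/2262 = -1790187/377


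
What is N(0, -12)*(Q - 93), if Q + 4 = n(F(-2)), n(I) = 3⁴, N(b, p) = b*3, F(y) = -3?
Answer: 0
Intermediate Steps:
N(b, p) = 3*b
n(I) = 81
Q = 77 (Q = -4 + 81 = 77)
N(0, -12)*(Q - 93) = (3*0)*(77 - 93) = 0*(-16) = 0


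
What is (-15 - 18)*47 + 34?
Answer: -1517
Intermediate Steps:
(-15 - 18)*47 + 34 = -33*47 + 34 = -1551 + 34 = -1517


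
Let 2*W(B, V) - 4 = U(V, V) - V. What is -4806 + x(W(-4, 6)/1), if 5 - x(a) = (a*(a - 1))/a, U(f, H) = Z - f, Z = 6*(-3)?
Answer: -4787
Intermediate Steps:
Z = -18
U(f, H) = -18 - f
W(B, V) = -7 - V (W(B, V) = 2 + ((-18 - V) - V)/2 = 2 + (-18 - 2*V)/2 = 2 + (-9 - V) = -7 - V)
x(a) = 6 - a (x(a) = 5 - a*(a - 1)/a = 5 - a*(-1 + a)/a = 5 - (-1 + a) = 5 + (1 - a) = 6 - a)
-4806 + x(W(-4, 6)/1) = -4806 + (6 - (-7 - 1*6)/1) = -4806 + (6 - (-7 - 6)) = -4806 + (6 - (-13)) = -4806 + (6 - 1*(-13)) = -4806 + (6 + 13) = -4806 + 19 = -4787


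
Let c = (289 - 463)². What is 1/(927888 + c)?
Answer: 1/958164 ≈ 1.0437e-6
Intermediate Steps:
c = 30276 (c = (-174)² = 30276)
1/(927888 + c) = 1/(927888 + 30276) = 1/958164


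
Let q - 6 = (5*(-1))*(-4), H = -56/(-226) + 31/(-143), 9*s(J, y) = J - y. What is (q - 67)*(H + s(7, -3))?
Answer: -6810059/145431 ≈ -46.827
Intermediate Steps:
s(J, y) = -y/9 + J/9 (s(J, y) = (J - y)/9 = -y/9 + J/9)
H = 501/16159 (H = -56*(-1/226) + 31*(-1/143) = 28/113 - 31/143 = 501/16159 ≈ 0.031004)
q = 26 (q = 6 + (5*(-1))*(-4) = 6 - 5*(-4) = 6 + 20 = 26)
(q - 67)*(H + s(7, -3)) = (26 - 67)*(501/16159 + (-1/9*(-3) + (1/9)*7)) = -41*(501/16159 + (1/3 + 7/9)) = -41*(501/16159 + 10/9) = -41*166099/145431 = -6810059/145431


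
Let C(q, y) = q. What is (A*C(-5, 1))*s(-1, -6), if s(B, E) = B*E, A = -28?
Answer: 840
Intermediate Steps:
(A*C(-5, 1))*s(-1, -6) = (-28*(-5))*(-1*(-6)) = 140*6 = 840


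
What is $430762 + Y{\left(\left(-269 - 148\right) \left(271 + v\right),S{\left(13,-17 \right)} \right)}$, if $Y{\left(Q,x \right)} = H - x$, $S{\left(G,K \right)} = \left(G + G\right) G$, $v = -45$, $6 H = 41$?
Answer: $\frac{2582585}{6} \approx 4.3043 \cdot 10^{5}$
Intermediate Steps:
$H = \frac{41}{6}$ ($H = \frac{1}{6} \cdot 41 = \frac{41}{6} \approx 6.8333$)
$S{\left(G,K \right)} = 2 G^{2}$ ($S{\left(G,K \right)} = 2 G G = 2 G^{2}$)
$Y{\left(Q,x \right)} = \frac{41}{6} - x$
$430762 + Y{\left(\left(-269 - 148\right) \left(271 + v\right),S{\left(13,-17 \right)} \right)} = 430762 + \left(\frac{41}{6} - 2 \cdot 13^{2}\right) = 430762 + \left(\frac{41}{6} - 2 \cdot 169\right) = 430762 + \left(\frac{41}{6} - 338\right) = 430762 - \frac{1987}{6} = \frac{2582585}{6}$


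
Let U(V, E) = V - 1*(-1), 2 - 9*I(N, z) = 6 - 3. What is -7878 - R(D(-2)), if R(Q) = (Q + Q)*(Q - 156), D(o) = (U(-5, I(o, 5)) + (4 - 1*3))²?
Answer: -5232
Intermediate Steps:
I(N, z) = -⅑ (I(N, z) = 2/9 - (6 - 3)/9 = 2/9 - ⅑*3 = 2/9 - ⅓ = -⅑)
U(V, E) = 1 + V (U(V, E) = V + 1 = 1 + V)
D(o) = 9 (D(o) = ((1 - 5) + (4 - 1*3))² = (-4 + (4 - 3))² = (-4 + 1)² = (-3)² = 9)
R(Q) = 2*Q*(-156 + Q) (R(Q) = (2*Q)*(-156 + Q) = 2*Q*(-156 + Q))
-7878 - R(D(-2)) = -7878 - 2*9*(-156 + 9) = -7878 - 2*9*(-147) = -7878 - 1*(-2646) = -7878 + 2646 = -5232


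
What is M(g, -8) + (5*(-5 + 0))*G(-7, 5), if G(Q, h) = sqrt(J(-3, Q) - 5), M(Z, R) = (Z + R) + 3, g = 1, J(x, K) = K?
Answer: -4 - 50*I*sqrt(3) ≈ -4.0 - 86.603*I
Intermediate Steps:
M(Z, R) = 3 + R + Z (M(Z, R) = (R + Z) + 3 = 3 + R + Z)
G(Q, h) = sqrt(-5 + Q) (G(Q, h) = sqrt(Q - 5) = sqrt(-5 + Q))
M(g, -8) + (5*(-5 + 0))*G(-7, 5) = (3 - 8 + 1) + (5*(-5 + 0))*sqrt(-5 - 7) = -4 + (5*(-5))*sqrt(-12) = -4 - 50*I*sqrt(3)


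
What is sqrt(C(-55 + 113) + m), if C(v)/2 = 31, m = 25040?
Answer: sqrt(25102) ≈ 158.44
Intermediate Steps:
C(v) = 62 (C(v) = 2*31 = 62)
sqrt(C(-55 + 113) + m) = sqrt(62 + 25040) = sqrt(25102)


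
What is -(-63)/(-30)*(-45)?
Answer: 189/2 ≈ 94.500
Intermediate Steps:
-(-63)/(-30)*(-45) = -(-63)*(-1)/30*(-45) = -3*7/10*(-45) = -21/10*(-45) = 189/2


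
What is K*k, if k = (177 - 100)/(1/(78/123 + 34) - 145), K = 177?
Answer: -19353180/205859 ≈ -94.012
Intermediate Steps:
k = -109340/205859 (k = 77/(1/(78*(1/123) + 34) - 145) = 77/(1/(26/41 + 34) - 145) = 77/(1/(1420/41) - 145) = 77/(41/1420 - 145) = 77/(-205859/1420) = 77*(-1420/205859) = -109340/205859 ≈ -0.53114)
K*k = 177*(-109340/205859) = -19353180/205859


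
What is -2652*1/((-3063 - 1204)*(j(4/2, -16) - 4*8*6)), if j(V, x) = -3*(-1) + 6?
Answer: -52/15311 ≈ -0.0033963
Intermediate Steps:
j(V, x) = 9 (j(V, x) = 3 + 6 = 9)
-2652*1/((-3063 - 1204)*(j(4/2, -16) - 4*8*6)) = -2652*1/((-3063 - 1204)*(9 - 4*8*6)) = -2652*(-1/(4267*(9 - 32*6))) = -2652*(-1/(4267*(9 - 192))) = -2652/((-183*(-4267))) = -2652/780861 = -2652*1/780861 = -52/15311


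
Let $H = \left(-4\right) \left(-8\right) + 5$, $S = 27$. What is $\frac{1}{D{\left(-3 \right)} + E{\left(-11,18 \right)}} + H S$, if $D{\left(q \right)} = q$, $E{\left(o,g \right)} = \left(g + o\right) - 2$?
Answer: $\frac{1999}{2} \approx 999.5$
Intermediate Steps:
$E{\left(o,g \right)} = -2 + g + o$
$H = 37$ ($H = 32 + 5 = 37$)
$\frac{1}{D{\left(-3 \right)} + E{\left(-11,18 \right)}} + H S = \frac{1}{-3 - -5} + 37 \cdot 27 = \frac{1}{-3 + 5} + 999 = \frac{1}{2} + 999 = \frac{1999}{2}$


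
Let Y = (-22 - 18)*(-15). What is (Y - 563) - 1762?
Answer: -1725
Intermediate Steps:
Y = 600 (Y = -40*(-15) = 600)
(Y - 563) - 1762 = (600 - 563) - 1762 = 37 - 1762 = -1725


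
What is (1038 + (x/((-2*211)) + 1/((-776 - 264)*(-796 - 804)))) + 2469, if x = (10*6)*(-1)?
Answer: 1231371648211/351104000 ≈ 3507.1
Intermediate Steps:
x = -60 (x = 60*(-1) = -60)
(1038 + (x/((-2*211)) + 1/((-776 - 264)*(-796 - 804)))) + 2469 = (1038 + (-60/((-2*211)) + 1/((-776 - 264)*(-796 - 804)))) + 2469 = (1038 + (-60/(-422) + 1/(-1040*(-1600)))) + 2469 = (1038 + (-60*(-1/422) - 1/1040*(-1/1600))) + 2469 = (1038 + (30/211 + 1/1664000)) + 2469 = (1038 + 49920211/351104000) + 2469 = 364495872211/351104000 + 2469 = 1231371648211/351104000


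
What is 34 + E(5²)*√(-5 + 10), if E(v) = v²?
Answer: 34 + 625*√5 ≈ 1431.5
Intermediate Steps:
34 + E(5²)*√(-5 + 10) = 34 + (5²)²*√(-5 + 10) = 34 + 25²*√5 = 34 + 625*√5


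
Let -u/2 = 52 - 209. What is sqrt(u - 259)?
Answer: sqrt(55) ≈ 7.4162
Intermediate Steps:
u = 314 (u = -2*(52 - 209) = -2*(-157) = 314)
sqrt(u - 259) = sqrt(314 - 259) = sqrt(55)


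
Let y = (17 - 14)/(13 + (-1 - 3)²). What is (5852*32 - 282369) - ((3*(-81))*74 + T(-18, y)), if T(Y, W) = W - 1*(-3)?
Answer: -2236657/29 ≈ -77126.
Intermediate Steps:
y = 3/29 (y = 3/(13 + (-4)²) = 3/(13 + 16) = 3/29 ≈ 0.10345)
T(Y, W) = 3 + W (T(Y, W) = W + 3 = 3 + W)
(5852*32 - 282369) - ((3*(-81))*74 + T(-18, y)) = (5852*32 - 282369) - ((3*(-81))*74 + (3 + 3/29)) = (187264 - 282369) - (-243*74 + 90/29) = -95105 - (-17982 + 90/29) = -95105 - 1*(-521388/29) = -95105 + 521388/29 = -2236657/29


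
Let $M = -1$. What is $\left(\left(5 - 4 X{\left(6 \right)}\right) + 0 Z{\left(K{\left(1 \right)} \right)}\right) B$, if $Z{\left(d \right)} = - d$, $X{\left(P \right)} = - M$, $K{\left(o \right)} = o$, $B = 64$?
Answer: $64$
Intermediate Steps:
$X{\left(P \right)} = 1$ ($X{\left(P \right)} = \left(-1\right) \left(-1\right) = 1$)
$\left(\left(5 - 4 X{\left(6 \right)}\right) + 0 Z{\left(K{\left(1 \right)} \right)}\right) B = \left(\left(5 - 4\right) + 0 \left(\left(-1\right) 1\right)\right) 64 = \left(\left(5 - 4\right) + 0 \left(-1\right)\right) 64 = \left(1 + 0\right) 64 = 1 \cdot 64 = 64$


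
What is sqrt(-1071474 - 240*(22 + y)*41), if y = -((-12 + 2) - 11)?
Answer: 3*I*sqrt(166066) ≈ 1222.5*I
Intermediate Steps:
y = 21 (y = -(-10 - 11) = -1*(-21) = 21)
sqrt(-1071474 - 240*(22 + y)*41) = sqrt(-1071474 - 240*(22 + 21)*41) = sqrt(-1071474 - 10320*41) = sqrt(-1071474 - 240*1763) = sqrt(-1071474 - 423120) = sqrt(-1494594) = 3*I*sqrt(166066)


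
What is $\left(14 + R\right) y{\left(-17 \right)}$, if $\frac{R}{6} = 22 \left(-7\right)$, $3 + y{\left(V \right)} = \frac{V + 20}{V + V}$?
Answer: $\frac{47775}{17} \approx 2810.3$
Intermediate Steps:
$y{\left(V \right)} = -3 + \frac{20 + V}{2 V}$ ($y{\left(V \right)} = -3 + \frac{V + 20}{V + V} = -3 + \frac{20 + V}{2 V}$)
$R = -924$ ($R = 6 \cdot 22 \left(-7\right) = 6 \left(-154\right) = -924$)
$\left(14 + R\right) y{\left(-17 \right)} = \left(14 - 924\right) \left(- \frac{5}{2} + \frac{10}{-17}\right) = - 910 \left(- \frac{5}{2} + 10 \left(- \frac{1}{17}\right)\right) = - 910 \left(- \frac{5}{2} - \frac{10}{17}\right) = \left(-910\right) \left(- \frac{105}{34}\right) = \frac{47775}{17}$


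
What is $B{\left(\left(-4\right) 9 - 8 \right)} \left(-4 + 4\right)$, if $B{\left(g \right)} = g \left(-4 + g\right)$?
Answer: $0$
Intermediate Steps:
$B{\left(\left(-4\right) 9 - 8 \right)} \left(-4 + 4\right) = \left(\left(-4\right) 9 - 8\right) \left(-4 - 44\right) \left(-4 + 4\right) = \left(-36 - 8\right) \left(-4 - 44\right) 0 = - 44 \left(-4 - 44\right) 0 = \left(-44\right) \left(-48\right) 0 = 2112 \cdot 0 = 0$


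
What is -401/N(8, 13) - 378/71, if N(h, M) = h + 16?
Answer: -37543/1704 ≈ -22.032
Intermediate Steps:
N(h, M) = 16 + h
-401/N(8, 13) - 378/71 = -401/(16 + 8) - 378/71 = -401/24 - 378*1/71 = -401*1/24 - 378/71 = -401/24 - 378/71 = -37543/1704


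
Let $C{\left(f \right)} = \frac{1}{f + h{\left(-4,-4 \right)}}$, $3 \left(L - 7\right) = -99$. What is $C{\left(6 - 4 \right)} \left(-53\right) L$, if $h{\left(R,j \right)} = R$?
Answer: $-689$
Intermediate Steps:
$L = -26$ ($L = 7 + \frac{1}{3} \left(-99\right) = 7 - 33 = -26$)
$C{\left(f \right)} = \frac{1}{-4 + f}$ ($C{\left(f \right)} = \frac{1}{f - 4} = \frac{1}{-4 + f}$)
$C{\left(6 - 4 \right)} \left(-53\right) L = \frac{1}{-4 + \left(6 - 4\right)} \left(-53\right) \left(-26\right) = \frac{1}{-4 + 2} \left(-53\right) \left(-26\right) = \frac{1}{-2} \left(-53\right) \left(-26\right) = \left(- \frac{1}{2}\right) \left(-53\right) \left(-26\right) = \frac{53}{2} \left(-26\right) = -689$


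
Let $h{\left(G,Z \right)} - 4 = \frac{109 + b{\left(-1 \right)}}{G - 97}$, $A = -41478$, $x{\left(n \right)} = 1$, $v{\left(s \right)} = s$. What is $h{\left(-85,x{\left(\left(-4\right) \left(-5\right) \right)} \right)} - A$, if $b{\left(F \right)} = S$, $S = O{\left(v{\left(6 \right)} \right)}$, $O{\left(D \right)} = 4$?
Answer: $\frac{7549611}{182} \approx 41481.0$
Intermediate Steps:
$S = 4$
$b{\left(F \right)} = 4$
$h{\left(G,Z \right)} = 4 + \frac{113}{-97 + G}$ ($h{\left(G,Z \right)} = 4 + \frac{109 + 4}{G - 97} = 4 + \frac{113}{-97 + G}$)
$h{\left(-85,x{\left(\left(-4\right) \left(-5\right) \right)} \right)} - A = \frac{-275 + 4 \left(-85\right)}{-97 - 85} - -41478 = \frac{-275 - 340}{-182} + 41478 = \left(- \frac{1}{182}\right) \left(-615\right) + 41478 = \frac{615}{182} + 41478 = \frac{7549611}{182}$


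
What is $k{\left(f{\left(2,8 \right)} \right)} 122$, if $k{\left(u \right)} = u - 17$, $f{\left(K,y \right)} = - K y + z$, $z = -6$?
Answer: $-4758$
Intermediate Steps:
$f{\left(K,y \right)} = -6 - K y$ ($f{\left(K,y \right)} = - K y - 6 = -6 - K y$)
$k{\left(u \right)} = -17 + u$
$k{\left(f{\left(2,8 \right)} \right)} 122 = \left(-17 - \left(6 + 2 \cdot 8\right)\right) 122 = \left(-17 - 22\right) 122 = \left(-39\right) 122 = -4758$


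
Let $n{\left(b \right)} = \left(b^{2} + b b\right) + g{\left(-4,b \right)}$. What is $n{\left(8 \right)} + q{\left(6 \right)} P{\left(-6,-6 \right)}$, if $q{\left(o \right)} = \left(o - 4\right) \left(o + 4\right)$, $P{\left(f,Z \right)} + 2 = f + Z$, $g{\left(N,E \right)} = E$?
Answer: $-144$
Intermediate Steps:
$P{\left(f,Z \right)} = -2 + Z + f$ ($P{\left(f,Z \right)} = -2 + \left(f + Z\right) = -2 + \left(Z + f\right) = -2 + Z + f$)
$q{\left(o \right)} = \left(-4 + o\right) \left(4 + o\right)$
$n{\left(b \right)} = b + 2 b^{2}$ ($n{\left(b \right)} = \left(b^{2} + b b\right) + b = \left(b^{2} + b^{2}\right) + b = 2 b^{2} + b = b + 2 b^{2}$)
$n{\left(8 \right)} + q{\left(6 \right)} P{\left(-6,-6 \right)} = 8 \left(1 + 2 \cdot 8\right) + \left(-16 + 6^{2}\right) \left(-2 - 6 - 6\right) = 8 \left(1 + 16\right) + \left(-16 + 36\right) \left(-14\right) = 8 \cdot 17 + 20 \left(-14\right) = 136 - 280 = -144$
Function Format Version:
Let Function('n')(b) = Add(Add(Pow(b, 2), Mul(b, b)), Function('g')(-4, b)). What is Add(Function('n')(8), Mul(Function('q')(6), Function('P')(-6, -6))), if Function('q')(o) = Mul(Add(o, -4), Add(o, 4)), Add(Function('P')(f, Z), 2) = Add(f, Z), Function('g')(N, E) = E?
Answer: -144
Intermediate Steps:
Function('P')(f, Z) = Add(-2, Z, f) (Function('P')(f, Z) = Add(-2, Add(f, Z)) = Add(-2, Add(Z, f)) = Add(-2, Z, f))
Function('q')(o) = Mul(Add(-4, o), Add(4, o))
Function('n')(b) = Add(b, Mul(2, Pow(b, 2))) (Function('n')(b) = Add(Add(Pow(b, 2), Mul(b, b)), b) = Add(Add(Pow(b, 2), Pow(b, 2)), b) = Add(Mul(2, Pow(b, 2)), b) = Add(b, Mul(2, Pow(b, 2))))
Add(Function('n')(8), Mul(Function('q')(6), Function('P')(-6, -6))) = Add(Mul(8, Add(1, Mul(2, 8))), Mul(Add(-16, Pow(6, 2)), Add(-2, -6, -6))) = Add(Mul(8, Add(1, 16)), Mul(Add(-16, 36), -14)) = Add(Mul(8, 17), Mul(20, -14)) = Add(136, -280) = -144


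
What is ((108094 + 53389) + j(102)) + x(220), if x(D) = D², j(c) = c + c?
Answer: 210087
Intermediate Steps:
j(c) = 2*c
((108094 + 53389) + j(102)) + x(220) = ((108094 + 53389) + 2*102) + 220² = (161483 + 204) + 48400 = 161687 + 48400 = 210087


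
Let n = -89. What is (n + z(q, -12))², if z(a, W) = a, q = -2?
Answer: 8281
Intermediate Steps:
(n + z(q, -12))² = (-89 - 2)² = (-91)² = 8281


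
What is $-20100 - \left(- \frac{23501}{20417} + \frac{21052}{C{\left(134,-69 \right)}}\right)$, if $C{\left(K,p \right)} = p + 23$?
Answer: $- \frac{9223329235}{469591} \approx -19641.0$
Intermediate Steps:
$C{\left(K,p \right)} = 23 + p$
$-20100 - \left(- \frac{23501}{20417} + \frac{21052}{C{\left(134,-69 \right)}}\right) = -20100 - \left(- \frac{23501}{20417} + \frac{21052}{23 - 69}\right) = -20100 - \left(- \frac{23501}{20417} + \frac{21052}{-46}\right) = -20100 + \left(\left(-21052\right) \left(- \frac{1}{46}\right) + \frac{23501}{20417}\right) = -20100 + \left(\frac{10526}{23} + \frac{23501}{20417}\right) = -20100 + \frac{215449865}{469591} = - \frac{9223329235}{469591}$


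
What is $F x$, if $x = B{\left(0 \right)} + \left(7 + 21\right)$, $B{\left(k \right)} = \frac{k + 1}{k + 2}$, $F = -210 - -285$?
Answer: $\frac{4275}{2} \approx 2137.5$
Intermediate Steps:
$F = 75$ ($F = -210 + 285 = 75$)
$B{\left(k \right)} = \frac{1 + k}{2 + k}$
$x = \frac{57}{2}$ ($x = \frac{1 + 0}{2 + 0} + \left(7 + 21\right) = \frac{1}{2} \cdot 1 + 28 = \frac{1}{2} + 28 = \frac{57}{2} \approx 28.5$)
$F x = 75 \cdot \frac{57}{2} = \frac{4275}{2}$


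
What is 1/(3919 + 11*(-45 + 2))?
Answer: 1/3446 ≈ 0.00029019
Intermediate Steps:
1/(3919 + 11*(-45 + 2)) = 1/(3919 + 11*(-43)) = 1/(3919 - 473) = 1/3446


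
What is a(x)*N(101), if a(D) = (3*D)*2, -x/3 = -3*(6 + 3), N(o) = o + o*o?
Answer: 5006772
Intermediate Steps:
N(o) = o + o²
x = 81 (x = -(-9)*(6 + 3) = -(-9)*9 = -3*(-27) = 81)
a(D) = 6*D
a(x)*N(101) = (6*81)*(101*(1 + 101)) = 486*(101*102) = 486*10302 = 5006772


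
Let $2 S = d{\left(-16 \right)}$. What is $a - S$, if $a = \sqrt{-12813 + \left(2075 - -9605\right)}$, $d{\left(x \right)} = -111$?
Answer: $\frac{111}{2} + i \sqrt{1133} \approx 55.5 + 33.66 i$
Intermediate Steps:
$S = - \frac{111}{2}$ ($S = \frac{1}{2} \left(-111\right) = - \frac{111}{2} \approx -55.5$)
$a = i \sqrt{1133}$ ($a = \sqrt{-12813 + \left(2075 + 9605\right)} = \sqrt{-12813 + 11680} = \sqrt{-1133} = i \sqrt{1133} \approx 33.66 i$)
$a - S = i \sqrt{1133} - - \frac{111}{2} = i \sqrt{1133} + \frac{111}{2} = \frac{111}{2} + i \sqrt{1133}$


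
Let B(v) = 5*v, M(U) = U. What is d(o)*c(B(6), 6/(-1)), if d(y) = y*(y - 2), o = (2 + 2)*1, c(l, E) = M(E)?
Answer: -48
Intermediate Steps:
c(l, E) = E
o = 4 (o = 4*1 = 4)
d(y) = y*(-2 + y)
d(o)*c(B(6), 6/(-1)) = (4*(-2 + 4))*(6/(-1)) = (4*2)*(6*(-1)) = 8*(-6) = -48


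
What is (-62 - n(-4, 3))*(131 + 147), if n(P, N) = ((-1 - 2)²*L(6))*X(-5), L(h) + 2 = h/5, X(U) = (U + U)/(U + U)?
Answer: -76172/5 ≈ -15234.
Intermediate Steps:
X(U) = 1 (X(U) = (2*U)/((2*U)) = (2*U)*(1/(2*U)) = 1)
L(h) = -2 + h/5
n(P, N) = -36/5 (n(P, N) = ((-1 - 2)²*(-2 + (⅕)*6))*1 = ((-3)²*(-2 + 6/5))*1 = (9*(-⅘))*1 = -36/5*1 = -36/5)
(-62 - n(-4, 3))*(131 + 147) = (-62 - 1*(-36/5))*(131 + 147) = (-62 + 36/5)*278 = -274/5*278 = -76172/5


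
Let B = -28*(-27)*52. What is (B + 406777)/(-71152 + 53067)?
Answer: -446089/18085 ≈ -24.666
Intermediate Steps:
B = 39312 (B = 756*52 = 39312)
(B + 406777)/(-71152 + 53067) = (39312 + 406777)/(-71152 + 53067) = 446089/(-18085) = 446089*(-1/18085) = -446089/18085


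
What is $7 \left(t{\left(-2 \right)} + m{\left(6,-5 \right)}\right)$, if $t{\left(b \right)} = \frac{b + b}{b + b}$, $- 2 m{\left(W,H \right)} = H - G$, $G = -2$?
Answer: $\frac{35}{2} \approx 17.5$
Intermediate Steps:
$m{\left(W,H \right)} = -1 - \frac{H}{2}$ ($m{\left(W,H \right)} = - \frac{H - -2}{2} = - \frac{H + 2}{2} = - \frac{2 + H}{2} = -1 - \frac{H}{2}$)
$t{\left(b \right)} = 1$ ($t{\left(b \right)} = \frac{2 b}{2 b} = 2 b \frac{1}{2 b} = 1$)
$7 \left(t{\left(-2 \right)} + m{\left(6,-5 \right)}\right) = 7 \left(1 - - \frac{3}{2}\right) = 7 \left(1 + \left(-1 + \frac{5}{2}\right)\right) = 7 \left(1 + \frac{3}{2}\right) = 7 \cdot \frac{5}{2} = \frac{35}{2}$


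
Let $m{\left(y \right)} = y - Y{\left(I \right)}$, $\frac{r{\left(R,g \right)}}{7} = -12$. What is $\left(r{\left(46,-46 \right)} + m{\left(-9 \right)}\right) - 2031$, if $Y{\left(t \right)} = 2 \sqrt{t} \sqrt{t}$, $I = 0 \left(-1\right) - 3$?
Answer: $-2118$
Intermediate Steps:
$r{\left(R,g \right)} = -84$ ($r{\left(R,g \right)} = 7 \left(-12\right) = -84$)
$I = -3$ ($I = 0 - 3 = -3$)
$Y{\left(t \right)} = 2 t$
$m{\left(y \right)} = 6 + y$ ($m{\left(y \right)} = y - 2 \left(-3\right) = y - -6 = y + 6 = 6 + y$)
$\left(r{\left(46,-46 \right)} + m{\left(-9 \right)}\right) - 2031 = \left(-84 + \left(6 - 9\right)\right) - 2031 = \left(-84 - 3\right) - 2031 = -87 - 2031 = -2118$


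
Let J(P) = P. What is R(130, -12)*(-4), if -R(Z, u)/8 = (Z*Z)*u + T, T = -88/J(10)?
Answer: -32449408/5 ≈ -6.4899e+6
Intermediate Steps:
T = -44/5 (T = -88/10 = -88*⅒ = -44/5 ≈ -8.8000)
R(Z, u) = 352/5 - 8*u*Z² (R(Z, u) = -8*((Z*Z)*u - 44/5) = -8*(Z²*u - 44/5) = -8*(u*Z² - 44/5) = -8*(-44/5 + u*Z²) = 352/5 - 8*u*Z²)
R(130, -12)*(-4) = (352/5 - 8*(-12)*130²)*(-4) = (352/5 - 8*(-12)*16900)*(-4) = (352/5 + 1622400)*(-4) = (8112352/5)*(-4) = -32449408/5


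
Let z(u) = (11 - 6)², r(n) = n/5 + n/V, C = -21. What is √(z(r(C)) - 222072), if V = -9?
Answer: I*√222047 ≈ 471.22*I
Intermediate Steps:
r(n) = 4*n/45 (r(n) = n/5 + n/(-9) = n*(⅕) + n*(-⅑) = n/5 - n/9 = 4*n/45)
z(u) = 25 (z(u) = 5² = 25)
√(z(r(C)) - 222072) = √(25 - 222072) = √(-222047) = I*√222047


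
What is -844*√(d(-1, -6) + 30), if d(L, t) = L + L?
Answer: -1688*√7 ≈ -4466.0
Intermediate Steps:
d(L, t) = 2*L
-844*√(d(-1, -6) + 30) = -844*√(2*(-1) + 30) = -844*√(-2 + 30) = -1688*√7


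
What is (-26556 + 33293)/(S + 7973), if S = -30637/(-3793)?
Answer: 25553441/30272226 ≈ 0.84412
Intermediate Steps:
S = 30637/3793 (S = -30637*(-1/3793) = 30637/3793 ≈ 8.0772)
(-26556 + 33293)/(S + 7973) = (-26556 + 33293)/(30637/3793 + 7973) = 6737/(30272226/3793) = 6737*(3793/30272226) = 25553441/30272226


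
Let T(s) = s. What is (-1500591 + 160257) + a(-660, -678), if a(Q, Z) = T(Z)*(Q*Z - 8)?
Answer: -304726350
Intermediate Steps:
a(Q, Z) = Z*(-8 + Q*Z) (a(Q, Z) = Z*(Q*Z - 8) = Z*(-8 + Q*Z))
(-1500591 + 160257) + a(-660, -678) = (-1500591 + 160257) - 678*(-8 - 660*(-678)) = -1340334 - 678*(-8 + 447480) = -1340334 - 678*447472 = -1340334 - 303386016 = -304726350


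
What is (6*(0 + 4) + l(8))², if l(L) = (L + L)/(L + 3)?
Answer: 78400/121 ≈ 647.93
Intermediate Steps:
l(L) = 2*L/(3 + L) (l(L) = (2*L)/(3 + L) = 2*L/(3 + L))
(6*(0 + 4) + l(8))² = (6*(0 + 4) + 2*8/(3 + 8))² = (6*4 + 2*8/11)² = (24 + 2*8*(1/11))² = (24 + 16/11)² = (280/11)² = 78400/121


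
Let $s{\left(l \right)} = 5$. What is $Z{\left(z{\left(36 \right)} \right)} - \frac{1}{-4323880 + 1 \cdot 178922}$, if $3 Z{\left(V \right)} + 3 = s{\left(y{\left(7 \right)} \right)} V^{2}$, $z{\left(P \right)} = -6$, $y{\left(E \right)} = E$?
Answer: $\frac{244552523}{4144958} \approx 59.0$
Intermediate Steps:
$Z{\left(V \right)} = -1 + \frac{5 V^{2}}{3}$
$Z{\left(z{\left(36 \right)} \right)} - \frac{1}{-4323880 + 1 \cdot 178922} = \left(-1 + \frac{5 \left(-6\right)^{2}}{3}\right) - \frac{1}{-4323880 + 1 \cdot 178922} = \left(-1 + \frac{5}{3} \cdot 36\right) - \frac{1}{-4323880 + 178922} = \left(-1 + 60\right) - \frac{1}{-4144958} = 59 - - \frac{1}{4144958} = 59 + \frac{1}{4144958} = \frac{244552523}{4144958}$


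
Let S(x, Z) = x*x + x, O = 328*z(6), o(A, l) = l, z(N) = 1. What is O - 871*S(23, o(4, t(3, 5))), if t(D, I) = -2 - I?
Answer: -480464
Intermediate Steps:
O = 328 (O = 328*1 = 328)
S(x, Z) = x + x² (S(x, Z) = x² + x = x + x²)
O - 871*S(23, o(4, t(3, 5))) = 328 - 20033*(1 + 23) = 328 - 20033*24 = 328 - 871*552 = 328 - 480792 = -480464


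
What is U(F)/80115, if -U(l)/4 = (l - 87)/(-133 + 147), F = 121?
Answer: -68/560805 ≈ -0.00012125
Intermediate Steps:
U(l) = 174/7 - 2*l/7 (U(l) = -4*(l - 87)/(-133 + 147) = -4*(-87 + l)/14 = -4*(-87/14 + l/14) = 174/7 - 2*l/7)
U(F)/80115 = (174/7 - 2/7*121)/80115 = (174/7 - 242/7)*(1/80115) = -68/7*1/80115 = -68/560805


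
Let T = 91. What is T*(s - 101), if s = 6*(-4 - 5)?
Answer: -14105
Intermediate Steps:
s = -54 (s = 6*(-9) = -54)
T*(s - 101) = 91*(-54 - 101) = 91*(-155) = -14105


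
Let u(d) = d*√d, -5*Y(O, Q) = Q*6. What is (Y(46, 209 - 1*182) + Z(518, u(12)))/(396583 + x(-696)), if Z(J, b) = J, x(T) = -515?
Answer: 607/495085 ≈ 0.0012261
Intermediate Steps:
Y(O, Q) = -6*Q/5 (Y(O, Q) = -Q*6/5 = -6*Q/5)
u(d) = d^(3/2)
(Y(46, 209 - 1*182) + Z(518, u(12)))/(396583 + x(-696)) = (-6*(209 - 1*182)/5 + 518)/(396583 - 515) = (-6*(209 - 182)/5 + 518)/396068 = (-6/5*27 + 518)*(1/396068) = (-162/5 + 518)*(1/396068) = (2428/5)*(1/396068) = 607/495085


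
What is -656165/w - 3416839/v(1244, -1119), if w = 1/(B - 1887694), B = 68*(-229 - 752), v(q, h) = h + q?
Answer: 160301270124411/125 ≈ 1.2824e+12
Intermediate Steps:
B = -66708 (B = 68*(-981) = -66708)
w = -1/1954402 (w = 1/(-66708 - 1887694) = 1/(-1954402) = -1/1954402 ≈ -5.1167e-7)
-656165/w - 3416839/v(1244, -1119) = -656165/(-1/1954402) - 3416839/(-1119 + 1244) = -656165*(-1954402) - 3416839/125 = 1282410188330 - 3416839*1/125 = 1282410188330 - 3416839/125 = 160301270124411/125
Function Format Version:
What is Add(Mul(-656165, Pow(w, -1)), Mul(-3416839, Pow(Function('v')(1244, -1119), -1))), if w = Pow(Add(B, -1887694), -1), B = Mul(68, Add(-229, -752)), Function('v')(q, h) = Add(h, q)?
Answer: Rational(160301270124411, 125) ≈ 1.2824e+12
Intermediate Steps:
B = -66708 (B = Mul(68, -981) = -66708)
w = Rational(-1, 1954402) (w = Pow(Add(-66708, -1887694), -1) = Pow(-1954402, -1) = Rational(-1, 1954402) ≈ -5.1167e-7)
Add(Mul(-656165, Pow(w, -1)), Mul(-3416839, Pow(Function('v')(1244, -1119), -1))) = Add(Mul(-656165, Pow(Rational(-1, 1954402), -1)), Mul(-3416839, Pow(Add(-1119, 1244), -1))) = Add(Mul(-656165, -1954402), Mul(-3416839, Pow(125, -1))) = Add(1282410188330, Mul(-3416839, Rational(1, 125))) = Add(1282410188330, Rational(-3416839, 125)) = Rational(160301270124411, 125)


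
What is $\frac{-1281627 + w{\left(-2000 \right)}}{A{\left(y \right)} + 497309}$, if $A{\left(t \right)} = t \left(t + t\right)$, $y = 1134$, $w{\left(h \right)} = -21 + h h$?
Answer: $\frac{2718352}{3069221} \approx 0.88568$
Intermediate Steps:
$w{\left(h \right)} = -21 + h^{2}$
$A{\left(t \right)} = 2 t^{2}$ ($A{\left(t \right)} = t 2 t = 2 t^{2}$)
$\frac{-1281627 + w{\left(-2000 \right)}}{A{\left(y \right)} + 497309} = \frac{-1281627 - \left(21 - \left(-2000\right)^{2}\right)}{2 \cdot 1134^{2} + 497309} = \frac{-1281627 + \left(-21 + 4000000\right)}{2 \cdot 1285956 + 497309} = \frac{-1281627 + 3999979}{2571912 + 497309} = \frac{2718352}{3069221}$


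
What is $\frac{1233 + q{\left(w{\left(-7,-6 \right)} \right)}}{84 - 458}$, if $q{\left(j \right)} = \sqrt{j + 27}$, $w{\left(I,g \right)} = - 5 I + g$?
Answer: $- \frac{1233}{374} - \frac{\sqrt{14}}{187} \approx -3.3168$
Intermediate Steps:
$w{\left(I,g \right)} = g - 5 I$
$q{\left(j \right)} = \sqrt{27 + j}$
$\frac{1233 + q{\left(w{\left(-7,-6 \right)} \right)}}{84 - 458} = \frac{1233 + \sqrt{27 - -29}}{84 - 458} = \frac{1233 + \sqrt{27 + \left(-6 + 35\right)}}{-374} = \left(1233 + \sqrt{27 + 29}\right) \left(- \frac{1}{374}\right) = \left(1233 + \sqrt{56}\right) \left(- \frac{1}{374}\right) = \left(1233 + 2 \sqrt{14}\right) \left(- \frac{1}{374}\right) = - \frac{1233}{374} - \frac{\sqrt{14}}{187}$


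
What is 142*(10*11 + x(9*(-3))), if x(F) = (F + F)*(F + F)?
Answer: 429692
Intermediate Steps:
x(F) = 4*F² (x(F) = (2*F)*(2*F) = 4*F²)
142*(10*11 + x(9*(-3))) = 142*(10*11 + 4*(9*(-3))²) = 142*(110 + 4*(-27)²) = 142*(110 + 4*729) = 142*(110 + 2916) = 142*3026 = 429692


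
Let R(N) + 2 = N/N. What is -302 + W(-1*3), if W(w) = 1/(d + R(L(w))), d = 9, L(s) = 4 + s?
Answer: -2415/8 ≈ -301.88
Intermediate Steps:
R(N) = -1 (R(N) = -2 + N/N = -2 + 1 = -1)
W(w) = 1/8 (W(w) = 1/(9 - 1) = 1/8)
-302 + W(-1*3) = -302 + 1/8 = -2415/8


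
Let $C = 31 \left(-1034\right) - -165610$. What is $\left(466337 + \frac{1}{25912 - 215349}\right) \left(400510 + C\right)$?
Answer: $\frac{47180182068941688}{189437} \approx 2.4905 \cdot 10^{11}$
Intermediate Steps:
$C = 133556$ ($C = -32054 + 165610 = 133556$)
$\left(466337 + \frac{1}{25912 - 215349}\right) \left(400510 + C\right) = \left(466337 + \frac{1}{25912 - 215349}\right) \left(400510 + 133556\right) = \left(466337 + \frac{1}{-189437}\right) 534066 = \left(466337 - \frac{1}{189437}\right) 534066 = \frac{88341482268}{189437} \cdot 534066 = \frac{47180182068941688}{189437}$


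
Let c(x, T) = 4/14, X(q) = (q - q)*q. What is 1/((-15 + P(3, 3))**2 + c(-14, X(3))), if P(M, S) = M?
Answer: 7/1010 ≈ 0.0069307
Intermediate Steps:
X(q) = 0 (X(q) = 0*q = 0)
c(x, T) = 2/7 (c(x, T) = 4*(1/14) = 2/7)
1/((-15 + P(3, 3))**2 + c(-14, X(3))) = 1/((-15 + 3)**2 + 2/7) = 1/((-12)**2 + 2/7) = 1/(144 + 2/7) = 1/(1010/7) = 7/1010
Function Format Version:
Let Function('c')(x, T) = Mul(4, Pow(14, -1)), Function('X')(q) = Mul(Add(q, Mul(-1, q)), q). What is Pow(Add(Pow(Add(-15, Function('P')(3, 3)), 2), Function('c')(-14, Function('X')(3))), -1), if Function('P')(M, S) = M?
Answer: Rational(7, 1010) ≈ 0.0069307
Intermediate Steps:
Function('X')(q) = 0 (Function('X')(q) = Mul(0, q) = 0)
Function('c')(x, T) = Rational(2, 7) (Function('c')(x, T) = Mul(4, Rational(1, 14)) = Rational(2, 7))
Pow(Add(Pow(Add(-15, Function('P')(3, 3)), 2), Function('c')(-14, Function('X')(3))), -1) = Pow(Add(Pow(Add(-15, 3), 2), Rational(2, 7)), -1) = Pow(Add(Pow(-12, 2), Rational(2, 7)), -1) = Pow(Add(144, Rational(2, 7)), -1) = Pow(Rational(1010, 7), -1) = Rational(7, 1010)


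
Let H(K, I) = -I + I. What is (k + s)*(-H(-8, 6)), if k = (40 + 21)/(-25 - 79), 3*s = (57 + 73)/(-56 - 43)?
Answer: 0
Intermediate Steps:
H(K, I) = 0
s = -130/297 (s = ((57 + 73)/(-56 - 43))/3 = (130/(-99))/3 = (130*(-1/99))/3 = (1/3)*(-130/99) = -130/297 ≈ -0.43771)
k = -61/104 (k = 61/(-104) = 61*(-1/104) = -61/104 ≈ -0.58654)
(k + s)*(-H(-8, 6)) = (-61/104 - 130/297)*(-1*0) = -31637/30888*0 = 0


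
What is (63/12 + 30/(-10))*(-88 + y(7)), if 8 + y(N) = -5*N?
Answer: -1179/4 ≈ -294.75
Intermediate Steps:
y(N) = -8 - 5*N
(63/12 + 30/(-10))*(-88 + y(7)) = (63/12 + 30/(-10))*(-88 + (-8 - 5*7)) = (63*(1/12) + 30*(-⅒))*(-88 + (-8 - 35)) = (21/4 - 3)*(-88 - 43) = (9/4)*(-131) = -1179/4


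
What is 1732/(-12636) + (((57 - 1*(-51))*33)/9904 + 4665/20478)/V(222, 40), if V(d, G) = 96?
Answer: -111862072459/854253039744 ≈ -0.13095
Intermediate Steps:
1732/(-12636) + (((57 - 1*(-51))*33)/9904 + 4665/20478)/V(222, 40) = 1732/(-12636) + (((57 - 1*(-51))*33)/9904 + 4665/20478)/96 = 1732*(-1/12636) + (((57 + 51)*33)*(1/9904) + 4665*(1/20478))*(1/96) = -433/3159 + ((108*33)*(1/9904) + 1555/6826)*(1/96) = -433/3159 + (3564*(1/9904) + 1555/6826)*(1/96) = -433/3159 + (891/2476 + 1555/6826)*(1/96) = -433/3159 + (4966073/8450588)*(1/96) = -433/3159 + 4966073/811256448 = -111862072459/854253039744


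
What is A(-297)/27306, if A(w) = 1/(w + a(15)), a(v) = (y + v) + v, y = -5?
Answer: -1/7427232 ≈ -1.3464e-7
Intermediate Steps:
a(v) = -5 + 2*v (a(v) = (-5 + v) + v = -5 + 2*v)
A(w) = 1/(25 + w) (A(w) = 1/(w + (-5 + 2*15)) = 1/(w + (-5 + 30)) = 1/(w + 25) = 1/(25 + w))
A(-297)/27306 = 1/((25 - 297)*27306) = (1/27306)/(-272) = -1/272*1/27306 = -1/7427232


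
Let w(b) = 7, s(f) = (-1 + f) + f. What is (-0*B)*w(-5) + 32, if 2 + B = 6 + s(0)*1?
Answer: 32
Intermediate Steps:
s(f) = -1 + 2*f
B = 3 (B = -2 + (6 + (-1 + 2*0)*1) = -2 + (6 + (-1 + 0)*1) = -2 + (6 - 1*1) = -2 + (6 - 1) = -2 + 5 = 3)
(-0*B)*w(-5) + 32 = -0*3*7 + 32 = -3*0*7 + 32 = 0*7 + 32 = 0 + 32 = 32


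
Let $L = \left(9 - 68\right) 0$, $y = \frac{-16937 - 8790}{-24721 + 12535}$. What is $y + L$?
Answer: $\frac{25727}{12186} \approx 2.1112$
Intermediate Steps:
$y = \frac{25727}{12186}$ ($y = - \frac{25727}{-12186} = \left(-25727\right) \left(- \frac{1}{12186}\right) = \frac{25727}{12186} \approx 2.1112$)
$L = 0$ ($L = \left(-59\right) 0 = 0$)
$y + L = \frac{25727}{12186} + 0 = \frac{25727}{12186}$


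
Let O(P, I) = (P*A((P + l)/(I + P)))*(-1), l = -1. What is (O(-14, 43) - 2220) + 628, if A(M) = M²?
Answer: -1335722/841 ≈ -1588.3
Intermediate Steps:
O(P, I) = -P*(-1 + P)²/(I + P)² (O(P, I) = (P*((P - 1)/(I + P))²)*(-1) = (P*((-1 + P)/(I + P))²)*(-1) = (P*((-1 + P)²/(I + P)²))*(-1) = (P*(-1 + P)²/(I + P)²)*(-1) = -P*(-1 + P)²/(I + P)²)
(O(-14, 43) - 2220) + 628 = (-1*(-14)*(-1 - 14)²/(43 - 14)² - 2220) + 628 = (-1*(-14)*(-15)²/29² - 2220) + 628 = (-1*(-14)*225*1/841 - 2220) + 628 = (3150/841 - 2220) + 628 = -1863870/841 + 628 = -1335722/841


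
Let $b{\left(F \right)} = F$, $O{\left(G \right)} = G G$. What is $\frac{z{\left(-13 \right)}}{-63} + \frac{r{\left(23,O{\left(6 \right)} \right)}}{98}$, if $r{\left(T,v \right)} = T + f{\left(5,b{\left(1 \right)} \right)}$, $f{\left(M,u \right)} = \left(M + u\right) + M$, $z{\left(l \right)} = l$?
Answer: $\frac{244}{441} \approx 0.55329$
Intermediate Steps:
$O{\left(G \right)} = G^{2}$
$f{\left(M,u \right)} = u + 2 M$
$r{\left(T,v \right)} = 11 + T$ ($r{\left(T,v \right)} = T + \left(1 + 2 \cdot 5\right) = T + \left(1 + 10\right) = T + 11 = 11 + T$)
$\frac{z{\left(-13 \right)}}{-63} + \frac{r{\left(23,O{\left(6 \right)} \right)}}{98} = - \frac{13}{-63} + \frac{11 + 23}{98} = \left(-13\right) \left(- \frac{1}{63}\right) + 34 \cdot \frac{1}{98} = \frac{13}{63} + \frac{17}{49} = \frac{244}{441}$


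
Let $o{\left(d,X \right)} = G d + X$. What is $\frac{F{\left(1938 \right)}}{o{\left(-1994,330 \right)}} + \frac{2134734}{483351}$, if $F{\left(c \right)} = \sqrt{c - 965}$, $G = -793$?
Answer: $\frac{711578}{161117} + \frac{\sqrt{973}}{1581572} \approx 4.4165$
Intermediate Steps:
$o{\left(d,X \right)} = X - 793 d$ ($o{\left(d,X \right)} = - 793 d + X = X - 793 d$)
$F{\left(c \right)} = \sqrt{-965 + c}$
$\frac{F{\left(1938 \right)}}{o{\left(-1994,330 \right)}} + \frac{2134734}{483351} = \frac{\sqrt{-965 + 1938}}{330 - -1581242} + \frac{2134734}{483351} = \frac{\sqrt{973}}{330 + 1581242} + 2134734 \cdot \frac{1}{483351} = \frac{\sqrt{973}}{1581572} + \frac{711578}{161117} = \frac{711578}{161117} + \frac{\sqrt{973}}{1581572}$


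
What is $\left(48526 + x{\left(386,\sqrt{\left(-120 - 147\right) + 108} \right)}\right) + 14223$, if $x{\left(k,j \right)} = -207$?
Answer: $62542$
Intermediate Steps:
$\left(48526 + x{\left(386,\sqrt{\left(-120 - 147\right) + 108} \right)}\right) + 14223 = \left(48526 - 207\right) + 14223 = 48319 + 14223 = 62542$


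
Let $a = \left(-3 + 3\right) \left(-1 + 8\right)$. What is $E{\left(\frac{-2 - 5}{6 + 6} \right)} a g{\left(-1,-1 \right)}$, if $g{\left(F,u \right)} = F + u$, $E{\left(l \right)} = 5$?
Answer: $0$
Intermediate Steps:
$a = 0$ ($a = 0 \cdot 7 = 0$)
$E{\left(\frac{-2 - 5}{6 + 6} \right)} a g{\left(-1,-1 \right)} = 5 \cdot 0 \left(-1 - 1\right) = 0 \left(-2\right) = 0$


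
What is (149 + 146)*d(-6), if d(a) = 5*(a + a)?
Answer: -17700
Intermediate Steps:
d(a) = 10*a (d(a) = 5*(2*a) = 10*a)
(149 + 146)*d(-6) = (149 + 146)*(10*(-6)) = 295*(-60) = -17700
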